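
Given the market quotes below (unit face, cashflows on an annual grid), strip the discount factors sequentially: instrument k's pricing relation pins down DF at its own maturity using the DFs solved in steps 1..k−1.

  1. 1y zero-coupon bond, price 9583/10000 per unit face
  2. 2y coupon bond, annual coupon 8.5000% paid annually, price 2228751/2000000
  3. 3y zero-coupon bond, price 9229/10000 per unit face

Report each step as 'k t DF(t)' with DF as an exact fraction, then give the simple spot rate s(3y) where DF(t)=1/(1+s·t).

1 1 9583/10000
2 2 119/125
3 3 9229/10000
s(3y) = (1/(9229/10000) − 1)/(3) = 257/9229 ≈ 2.7847%

step 1 [1y] zero: DF = P = 9583/10000 ≈ 0.958300
step 2 [2y] bond c/1=17/200: DF=(2228751/2000000 − 17/200·(0.958300))/(1+17/200) = 119/125 ≈ 0.952000
step 3 [3y] zero: DF = P = 9229/10000 ≈ 0.922900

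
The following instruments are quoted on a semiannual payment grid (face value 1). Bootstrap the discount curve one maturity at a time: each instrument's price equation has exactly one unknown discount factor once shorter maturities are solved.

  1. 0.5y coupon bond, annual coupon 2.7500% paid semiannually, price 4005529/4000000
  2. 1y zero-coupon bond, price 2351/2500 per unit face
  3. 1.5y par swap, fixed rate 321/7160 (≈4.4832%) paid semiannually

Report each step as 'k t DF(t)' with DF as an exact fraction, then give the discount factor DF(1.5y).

step 1 [0.5y] bond c/2=11/800: DF=(4005529/4000000 − 11/800·(0))/(1+11/800) = 4939/5000 ≈ 0.987800
step 2 [1y] zero: DF = P = 2351/2500 ≈ 0.940400
step 3 [1.5y] swap r/2=321/14320: DF=(1 − 321/14320·(0.987800+0.940400))/(1+321/14320) = 4679/5000 ≈ 0.935800

1 1/2 4939/5000
2 1 2351/2500
3 3/2 4679/5000
DF(1.5y) = 4679/5000 ≈ 0.935800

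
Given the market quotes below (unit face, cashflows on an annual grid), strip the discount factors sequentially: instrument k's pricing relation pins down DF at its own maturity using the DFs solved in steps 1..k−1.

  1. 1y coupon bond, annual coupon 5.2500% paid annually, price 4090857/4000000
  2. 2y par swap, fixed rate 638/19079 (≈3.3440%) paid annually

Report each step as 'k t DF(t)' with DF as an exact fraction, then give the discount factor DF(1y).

step 1 [1y] bond c/1=21/400: DF=(4090857/4000000 − 21/400·(0))/(1+21/400) = 9717/10000 ≈ 0.971700
step 2 [2y] swap r/1=638/19079: DF=(1 − 638/19079·(0.971700))/(1+638/19079) = 4681/5000 ≈ 0.936200

1 1 9717/10000
2 2 4681/5000
DF(1y) = 9717/10000 ≈ 0.971700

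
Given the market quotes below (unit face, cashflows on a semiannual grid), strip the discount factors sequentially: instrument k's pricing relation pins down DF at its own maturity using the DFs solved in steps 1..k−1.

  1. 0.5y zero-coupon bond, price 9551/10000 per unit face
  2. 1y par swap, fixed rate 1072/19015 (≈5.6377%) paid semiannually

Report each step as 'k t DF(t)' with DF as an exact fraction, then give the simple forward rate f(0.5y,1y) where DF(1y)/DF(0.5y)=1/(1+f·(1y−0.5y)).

step 1 [0.5y] zero: DF = P = 9551/10000 ≈ 0.955100
step 2 [1y] swap r/2=536/19015: DF=(1 − 536/19015·(0.955100))/(1+536/19015) = 1183/1250 ≈ 0.946400

1 1/2 9551/10000
2 1 1183/1250
f(0.5y,1y) = ((9551/10000)/(1183/1250) − 1)/(1/2) = 87/4732 ≈ 1.8385%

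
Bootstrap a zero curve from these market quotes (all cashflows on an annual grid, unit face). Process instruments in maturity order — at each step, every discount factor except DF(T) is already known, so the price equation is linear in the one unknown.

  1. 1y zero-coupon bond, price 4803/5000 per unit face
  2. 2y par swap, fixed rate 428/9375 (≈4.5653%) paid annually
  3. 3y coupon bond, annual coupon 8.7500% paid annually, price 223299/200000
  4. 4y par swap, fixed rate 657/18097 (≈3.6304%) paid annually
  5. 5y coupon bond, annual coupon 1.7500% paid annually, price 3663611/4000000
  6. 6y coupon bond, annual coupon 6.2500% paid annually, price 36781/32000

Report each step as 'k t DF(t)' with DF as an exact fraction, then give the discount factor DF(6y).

1 1 4803/5000
2 2 1143/1250
3 3 4379/5000
4 4 4343/5000
5 5 8379/10000
6 6 2049/2500
DF(6y) = 2049/2500 ≈ 0.819600

step 1 [1y] zero: DF = P = 4803/5000 ≈ 0.960600
step 2 [2y] swap r/1=428/9375: DF=(1 − 428/9375·(0.960600))/(1+428/9375) = 1143/1250 ≈ 0.914400
step 3 [3y] bond c/1=7/80: DF=(223299/200000 − 7/80·(0.960600+0.914400))/(1+7/80) = 4379/5000 ≈ 0.875800
step 4 [4y] swap r/1=657/18097: DF=(1 − 657/18097·(0.960600+0.914400+0.875800))/(1+657/18097) = 4343/5000 ≈ 0.868600
step 5 [5y] bond c/1=7/400: DF=(3663611/4000000 − 7/400·(0.960600+0.914400+0.875800+0.868600))/(1+7/400) = 8379/10000 ≈ 0.837900
step 6 [6y] bond c/1=1/16: DF=(36781/32000 − 1/16·(0.960600+0.914400+0.875800+0.868600+0.837900))/(1+1/16) = 2049/2500 ≈ 0.819600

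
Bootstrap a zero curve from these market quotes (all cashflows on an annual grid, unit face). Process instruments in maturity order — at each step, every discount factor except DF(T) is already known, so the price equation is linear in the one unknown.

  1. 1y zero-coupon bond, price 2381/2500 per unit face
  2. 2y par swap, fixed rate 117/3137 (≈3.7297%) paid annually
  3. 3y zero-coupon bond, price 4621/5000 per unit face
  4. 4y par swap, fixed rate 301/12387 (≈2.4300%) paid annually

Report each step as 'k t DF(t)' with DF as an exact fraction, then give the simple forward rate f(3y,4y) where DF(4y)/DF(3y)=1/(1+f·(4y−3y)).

step 1 [1y] zero: DF = P = 2381/2500 ≈ 0.952400
step 2 [2y] swap r/1=117/3137: DF=(1 − 117/3137·(0.952400))/(1+117/3137) = 4649/5000 ≈ 0.929800
step 3 [3y] zero: DF = P = 4621/5000 ≈ 0.924200
step 4 [4y] swap r/1=301/12387: DF=(1 − 301/12387·(0.952400+0.929800+0.924200))/(1+301/12387) = 9097/10000 ≈ 0.909700

1 1 2381/2500
2 2 4649/5000
3 3 4621/5000
4 4 9097/10000
f(3y,4y) = ((4621/5000)/(9097/10000) − 1)/(1) = 145/9097 ≈ 1.5939%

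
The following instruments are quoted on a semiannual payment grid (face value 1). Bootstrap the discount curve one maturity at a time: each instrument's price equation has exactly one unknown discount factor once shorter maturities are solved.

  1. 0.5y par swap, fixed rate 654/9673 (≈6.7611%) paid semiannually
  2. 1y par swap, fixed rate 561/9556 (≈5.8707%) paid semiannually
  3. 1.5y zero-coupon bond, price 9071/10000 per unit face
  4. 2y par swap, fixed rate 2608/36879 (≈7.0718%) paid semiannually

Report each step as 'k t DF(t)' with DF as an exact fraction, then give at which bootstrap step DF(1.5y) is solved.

1 1/2 9673/10000
2 1 9439/10000
3 3/2 9071/10000
4 2 1087/1250
DF(1.5y) is solved at step 3

step 1 [0.5y] swap r/2=327/9673: DF=(1 − 327/9673·(0))/(1+327/9673) = 9673/10000 ≈ 0.967300
step 2 [1y] swap r/2=561/19112: DF=(1 − 561/19112·(0.967300))/(1+561/19112) = 9439/10000 ≈ 0.943900
step 3 [1.5y] zero: DF = P = 9071/10000 ≈ 0.907100
step 4 [2y] swap r/2=1304/36879: DF=(1 − 1304/36879·(0.967300+0.943900+0.907100))/(1+1304/36879) = 1087/1250 ≈ 0.869600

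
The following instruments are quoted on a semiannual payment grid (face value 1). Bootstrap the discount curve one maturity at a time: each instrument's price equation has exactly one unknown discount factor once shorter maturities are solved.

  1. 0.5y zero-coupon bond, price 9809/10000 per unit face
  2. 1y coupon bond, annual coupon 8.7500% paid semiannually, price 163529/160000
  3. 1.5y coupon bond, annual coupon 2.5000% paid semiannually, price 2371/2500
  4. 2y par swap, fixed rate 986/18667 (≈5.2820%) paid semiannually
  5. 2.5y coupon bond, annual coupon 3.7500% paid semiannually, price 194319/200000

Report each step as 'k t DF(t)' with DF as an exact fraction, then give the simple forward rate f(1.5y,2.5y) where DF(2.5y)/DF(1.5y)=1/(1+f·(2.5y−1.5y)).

step 1 [0.5y] zero: DF = P = 9809/10000 ≈ 0.980900
step 2 [1y] bond c/2=7/160: DF=(163529/160000 − 7/160·(0.980900))/(1+7/160) = 9381/10000 ≈ 0.938100
step 3 [1.5y] bond c/2=1/80: DF=(2371/2500 − 1/80·(0.980900+0.938100))/(1+1/80) = 913/1000 ≈ 0.913000
step 4 [2y] swap r/2=493/18667: DF=(1 − 493/18667·(0.980900+0.938100+0.913000))/(1+493/18667) = 4507/5000 ≈ 0.901400
step 5 [2.5y] bond c/2=3/160: DF=(194319/200000 − 3/160·(0.980900+0.938100+0.913000+0.901400))/(1+3/160) = 177/200 ≈ 0.885000

1 1/2 9809/10000
2 1 9381/10000
3 3/2 913/1000
4 2 4507/5000
5 5/2 177/200
f(1.5y,2.5y) = ((913/1000)/(177/200) − 1)/(1) = 28/885 ≈ 3.1638%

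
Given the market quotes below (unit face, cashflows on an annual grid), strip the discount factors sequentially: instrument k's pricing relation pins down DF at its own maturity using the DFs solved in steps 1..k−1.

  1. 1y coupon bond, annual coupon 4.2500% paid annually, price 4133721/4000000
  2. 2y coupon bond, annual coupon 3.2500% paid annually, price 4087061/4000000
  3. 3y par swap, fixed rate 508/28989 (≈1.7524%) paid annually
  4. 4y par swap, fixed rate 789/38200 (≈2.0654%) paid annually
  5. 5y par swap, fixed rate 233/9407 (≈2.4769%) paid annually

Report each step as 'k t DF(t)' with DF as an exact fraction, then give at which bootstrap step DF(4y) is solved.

1 1 9913/10000
2 2 599/625
3 3 2373/2500
4 4 9211/10000
5 5 1767/2000
DF(4y) is solved at step 4

step 1 [1y] bond c/1=17/400: DF=(4133721/4000000 − 17/400·(0))/(1+17/400) = 9913/10000 ≈ 0.991300
step 2 [2y] bond c/1=13/400: DF=(4087061/4000000 − 13/400·(0.991300))/(1+13/400) = 599/625 ≈ 0.958400
step 3 [3y] swap r/1=508/28989: DF=(1 − 508/28989·(0.991300+0.958400))/(1+508/28989) = 2373/2500 ≈ 0.949200
step 4 [4y] swap r/1=789/38200: DF=(1 − 789/38200·(0.991300+0.958400+0.949200))/(1+789/38200) = 9211/10000 ≈ 0.921100
step 5 [5y] swap r/1=233/9407: DF=(1 − 233/9407·(0.991300+0.958400+0.949200+0.921100))/(1+233/9407) = 1767/2000 ≈ 0.883500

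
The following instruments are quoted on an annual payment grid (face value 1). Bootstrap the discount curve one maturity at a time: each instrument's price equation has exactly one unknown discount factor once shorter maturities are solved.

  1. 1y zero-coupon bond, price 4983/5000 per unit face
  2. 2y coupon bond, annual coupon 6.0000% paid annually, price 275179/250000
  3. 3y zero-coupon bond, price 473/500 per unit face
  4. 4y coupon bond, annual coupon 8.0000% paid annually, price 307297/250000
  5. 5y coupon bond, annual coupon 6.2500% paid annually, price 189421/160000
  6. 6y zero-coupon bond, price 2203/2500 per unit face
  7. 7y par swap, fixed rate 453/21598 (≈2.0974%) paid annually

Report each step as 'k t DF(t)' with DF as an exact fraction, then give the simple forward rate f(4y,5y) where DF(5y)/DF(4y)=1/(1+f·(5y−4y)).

step 1 [1y] zero: DF = P = 4983/5000 ≈ 0.996600
step 2 [2y] bond c/1=3/50: DF=(275179/250000 − 3/50·(0.996600))/(1+3/50) = 491/500 ≈ 0.982000
step 3 [3y] zero: DF = P = 473/500 ≈ 0.946000
step 4 [4y] bond c/1=2/25: DF=(307297/250000 − 2/25·(0.996600+0.982000+0.946000))/(1+2/25) = 1843/2000 ≈ 0.921500
step 5 [5y] bond c/1=1/16: DF=(189421/160000 − 1/16·(0.996600+0.982000+0.946000+0.921500))/(1+1/16) = 111/125 ≈ 0.888000
step 6 [6y] zero: DF = P = 2203/2500 ≈ 0.881200
step 7 [7y] swap r/1=453/21598: DF=(1 − 453/21598·(0.996600+0.982000+0.946000+0.921500+0.888000+0.881200))/(1+453/21598) = 8641/10000 ≈ 0.864100

1 1 4983/5000
2 2 491/500
3 3 473/500
4 4 1843/2000
5 5 111/125
6 6 2203/2500
7 7 8641/10000
f(4y,5y) = ((1843/2000)/(111/125) − 1)/(1) = 67/1776 ≈ 3.7725%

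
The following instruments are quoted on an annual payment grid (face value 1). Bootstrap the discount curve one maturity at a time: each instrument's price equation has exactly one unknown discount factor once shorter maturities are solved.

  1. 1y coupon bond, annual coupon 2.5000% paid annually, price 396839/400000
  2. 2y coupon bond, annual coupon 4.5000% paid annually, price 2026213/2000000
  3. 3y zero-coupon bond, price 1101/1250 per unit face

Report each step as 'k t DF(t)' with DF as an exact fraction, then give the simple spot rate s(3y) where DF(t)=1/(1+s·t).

1 1 9679/10000
2 2 4639/5000
3 3 1101/1250
s(3y) = (1/(1101/1250) − 1)/(3) = 149/3303 ≈ 4.5111%

step 1 [1y] bond c/1=1/40: DF=(396839/400000 − 1/40·(0))/(1+1/40) = 9679/10000 ≈ 0.967900
step 2 [2y] bond c/1=9/200: DF=(2026213/2000000 − 9/200·(0.967900))/(1+9/200) = 4639/5000 ≈ 0.927800
step 3 [3y] zero: DF = P = 1101/1250 ≈ 0.880800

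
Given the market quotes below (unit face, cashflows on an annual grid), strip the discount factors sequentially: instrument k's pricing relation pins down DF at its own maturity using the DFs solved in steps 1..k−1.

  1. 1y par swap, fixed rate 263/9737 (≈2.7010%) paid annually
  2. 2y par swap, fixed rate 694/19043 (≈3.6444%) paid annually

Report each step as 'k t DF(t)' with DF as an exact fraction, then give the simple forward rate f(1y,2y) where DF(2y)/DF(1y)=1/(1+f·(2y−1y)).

1 1 9737/10000
2 2 4653/5000
f(1y,2y) = ((9737/10000)/(4653/5000) − 1)/(1) = 431/9306 ≈ 4.6314%

step 1 [1y] swap r/1=263/9737: DF=(1 − 263/9737·(0))/(1+263/9737) = 9737/10000 ≈ 0.973700
step 2 [2y] swap r/1=694/19043: DF=(1 − 694/19043·(0.973700))/(1+694/19043) = 4653/5000 ≈ 0.930600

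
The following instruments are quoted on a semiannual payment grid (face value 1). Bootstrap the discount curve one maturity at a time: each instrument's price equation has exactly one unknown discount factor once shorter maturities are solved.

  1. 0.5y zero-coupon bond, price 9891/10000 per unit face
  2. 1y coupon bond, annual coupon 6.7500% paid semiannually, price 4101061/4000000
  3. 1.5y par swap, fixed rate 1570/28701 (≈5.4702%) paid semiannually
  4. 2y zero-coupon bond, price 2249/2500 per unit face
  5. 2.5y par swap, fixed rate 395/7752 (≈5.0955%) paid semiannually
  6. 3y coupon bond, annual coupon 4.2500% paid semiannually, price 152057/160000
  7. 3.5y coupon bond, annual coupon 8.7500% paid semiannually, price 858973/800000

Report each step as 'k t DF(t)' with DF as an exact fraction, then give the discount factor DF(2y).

step 1 [0.5y] zero: DF = P = 9891/10000 ≈ 0.989100
step 2 [1y] bond c/2=27/800: DF=(4101061/4000000 − 27/800·(0.989100))/(1+27/800) = 1919/2000 ≈ 0.959500
step 3 [1.5y] swap r/2=785/28701: DF=(1 − 785/28701·(0.989100+0.959500))/(1+785/28701) = 1843/2000 ≈ 0.921500
step 4 [2y] zero: DF = P = 2249/2500 ≈ 0.899600
step 5 [2.5y] swap r/2=395/15504: DF=(1 − 395/15504·(0.989100+0.959500+0.921500+0.899600))/(1+395/15504) = 1763/2000 ≈ 0.881500
step 6 [3y] bond c/2=17/800: DF=(152057/160000 − 17/800·(0.989100+0.959500+0.921500+0.899600+0.881500))/(1+17/800) = 4169/5000 ≈ 0.833800
step 7 [3.5y] bond c/2=7/160: DF=(858973/800000 − 7/160·(0.989100+0.959500+0.921500+0.899600+0.881500+0.833800))/(1+7/160) = 1997/2500 ≈ 0.798800

1 1/2 9891/10000
2 1 1919/2000
3 3/2 1843/2000
4 2 2249/2500
5 5/2 1763/2000
6 3 4169/5000
7 7/2 1997/2500
DF(2y) = 2249/2500 ≈ 0.899600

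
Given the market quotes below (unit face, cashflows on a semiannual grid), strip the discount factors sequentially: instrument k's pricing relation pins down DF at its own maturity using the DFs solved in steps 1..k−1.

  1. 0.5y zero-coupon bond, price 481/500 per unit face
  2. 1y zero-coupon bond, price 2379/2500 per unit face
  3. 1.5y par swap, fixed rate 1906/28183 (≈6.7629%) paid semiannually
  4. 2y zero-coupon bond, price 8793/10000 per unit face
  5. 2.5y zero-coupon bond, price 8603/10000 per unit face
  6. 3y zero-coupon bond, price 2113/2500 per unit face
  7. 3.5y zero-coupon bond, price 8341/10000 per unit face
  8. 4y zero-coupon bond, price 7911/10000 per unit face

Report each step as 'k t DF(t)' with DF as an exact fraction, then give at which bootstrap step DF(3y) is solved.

step 1 [0.5y] zero: DF = P = 481/500 ≈ 0.962000
step 2 [1y] zero: DF = P = 2379/2500 ≈ 0.951600
step 3 [1.5y] swap r/2=953/28183: DF=(1 − 953/28183·(0.962000+0.951600))/(1+953/28183) = 9047/10000 ≈ 0.904700
step 4 [2y] zero: DF = P = 8793/10000 ≈ 0.879300
step 5 [2.5y] zero: DF = P = 8603/10000 ≈ 0.860300
step 6 [3y] zero: DF = P = 2113/2500 ≈ 0.845200
step 7 [3.5y] zero: DF = P = 8341/10000 ≈ 0.834100
step 8 [4y] zero: DF = P = 7911/10000 ≈ 0.791100

1 1/2 481/500
2 1 2379/2500
3 3/2 9047/10000
4 2 8793/10000
5 5/2 8603/10000
6 3 2113/2500
7 7/2 8341/10000
8 4 7911/10000
DF(3y) is solved at step 6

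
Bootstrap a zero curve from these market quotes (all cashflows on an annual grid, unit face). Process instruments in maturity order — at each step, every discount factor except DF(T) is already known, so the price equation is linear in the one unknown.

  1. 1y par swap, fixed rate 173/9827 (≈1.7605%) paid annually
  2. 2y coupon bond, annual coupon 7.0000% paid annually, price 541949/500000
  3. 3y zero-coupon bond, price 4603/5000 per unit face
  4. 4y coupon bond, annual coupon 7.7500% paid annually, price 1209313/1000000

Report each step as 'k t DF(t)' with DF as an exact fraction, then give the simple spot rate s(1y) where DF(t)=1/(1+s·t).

step 1 [1y] swap r/1=173/9827: DF=(1 − 173/9827·(0))/(1+173/9827) = 9827/10000 ≈ 0.982700
step 2 [2y] bond c/1=7/100: DF=(541949/500000 − 7/100·(0.982700))/(1+7/100) = 9487/10000 ≈ 0.948700
step 3 [3y] zero: DF = P = 4603/5000 ≈ 0.920600
step 4 [4y] bond c/1=31/400: DF=(1209313/1000000 − 31/400·(0.982700+0.948700+0.920600))/(1+31/400) = 2293/2500 ≈ 0.917200

1 1 9827/10000
2 2 9487/10000
3 3 4603/5000
4 4 2293/2500
s(1y) = (1/(9827/10000) − 1)/(1) = 173/9827 ≈ 1.7605%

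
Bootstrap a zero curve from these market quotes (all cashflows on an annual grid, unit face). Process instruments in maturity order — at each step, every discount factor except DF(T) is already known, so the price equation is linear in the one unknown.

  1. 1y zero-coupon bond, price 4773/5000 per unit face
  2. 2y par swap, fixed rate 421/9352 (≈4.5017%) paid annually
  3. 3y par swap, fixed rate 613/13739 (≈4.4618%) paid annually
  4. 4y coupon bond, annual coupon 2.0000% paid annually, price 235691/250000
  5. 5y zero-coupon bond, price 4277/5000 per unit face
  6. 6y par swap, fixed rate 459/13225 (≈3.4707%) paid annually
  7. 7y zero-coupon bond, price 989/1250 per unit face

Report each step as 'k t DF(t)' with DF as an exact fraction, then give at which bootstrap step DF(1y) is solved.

step 1 [1y] zero: DF = P = 4773/5000 ≈ 0.954600
step 2 [2y] swap r/1=421/9352: DF=(1 − 421/9352·(0.954600))/(1+421/9352) = 4579/5000 ≈ 0.915800
step 3 [3y] swap r/1=613/13739: DF=(1 − 613/13739·(0.954600+0.915800))/(1+613/13739) = 4387/5000 ≈ 0.877400
step 4 [4y] bond c/1=1/50: DF=(235691/250000 − 1/50·(0.954600+0.915800+0.877400))/(1+1/50) = 544/625 ≈ 0.870400
step 5 [5y] zero: DF = P = 4277/5000 ≈ 0.855400
step 6 [6y] swap r/1=459/13225: DF=(1 − 459/13225·(0.954600+0.915800+0.877400+0.870400+0.855400))/(1+459/13225) = 2041/2500 ≈ 0.816400
step 7 [7y] zero: DF = P = 989/1250 ≈ 0.791200

1 1 4773/5000
2 2 4579/5000
3 3 4387/5000
4 4 544/625
5 5 4277/5000
6 6 2041/2500
7 7 989/1250
DF(1y) is solved at step 1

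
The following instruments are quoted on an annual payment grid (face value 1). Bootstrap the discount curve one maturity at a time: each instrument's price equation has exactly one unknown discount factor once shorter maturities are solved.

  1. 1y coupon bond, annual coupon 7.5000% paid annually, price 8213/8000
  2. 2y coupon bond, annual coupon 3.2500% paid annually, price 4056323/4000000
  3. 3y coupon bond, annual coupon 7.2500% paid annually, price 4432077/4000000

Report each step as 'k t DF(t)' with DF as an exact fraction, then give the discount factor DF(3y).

step 1 [1y] bond c/1=3/40: DF=(8213/8000 − 3/40·(0))/(1+3/40) = 191/200 ≈ 0.955000
step 2 [2y] bond c/1=13/400: DF=(4056323/4000000 − 13/400·(0.955000))/(1+13/400) = 9521/10000 ≈ 0.952100
step 3 [3y] bond c/1=29/400: DF=(4432077/4000000 − 29/400·(0.955000+0.952100))/(1+29/400) = 4521/5000 ≈ 0.904200

1 1 191/200
2 2 9521/10000
3 3 4521/5000
DF(3y) = 4521/5000 ≈ 0.904200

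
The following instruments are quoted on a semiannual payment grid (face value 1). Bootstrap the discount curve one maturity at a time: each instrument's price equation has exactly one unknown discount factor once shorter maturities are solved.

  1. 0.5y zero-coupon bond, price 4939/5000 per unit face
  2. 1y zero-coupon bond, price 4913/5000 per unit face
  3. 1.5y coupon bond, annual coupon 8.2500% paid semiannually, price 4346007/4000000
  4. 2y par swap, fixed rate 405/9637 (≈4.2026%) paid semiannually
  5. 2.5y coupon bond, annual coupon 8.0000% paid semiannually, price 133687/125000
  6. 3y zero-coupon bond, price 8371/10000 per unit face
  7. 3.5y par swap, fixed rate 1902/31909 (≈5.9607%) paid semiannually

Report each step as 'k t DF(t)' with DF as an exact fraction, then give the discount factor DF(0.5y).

step 1 [0.5y] zero: DF = P = 4939/5000 ≈ 0.987800
step 2 [1y] zero: DF = P = 4913/5000 ≈ 0.982600
step 3 [1.5y] bond c/2=33/800: DF=(4346007/4000000 − 33/800·(0.987800+0.982600))/(1+33/800) = 4827/5000 ≈ 0.965400
step 4 [2y] swap r/2=405/19274: DF=(1 − 405/19274·(0.987800+0.982600+0.965400))/(1+405/19274) = 919/1000 ≈ 0.919000
step 5 [2.5y] bond c/2=1/25: DF=(133687/125000 − 1/25·(0.987800+0.982600+0.965400+0.919000))/(1+1/25) = 8801/10000 ≈ 0.880100
step 6 [3y] zero: DF = P = 8371/10000 ≈ 0.837100
step 7 [3.5y] swap r/2=951/31909: DF=(1 − 951/31909·(0.987800+0.982600+0.965400+0.919000+0.880100+0.837100))/(1+951/31909) = 4049/5000 ≈ 0.809800

1 1/2 4939/5000
2 1 4913/5000
3 3/2 4827/5000
4 2 919/1000
5 5/2 8801/10000
6 3 8371/10000
7 7/2 4049/5000
DF(0.5y) = 4939/5000 ≈ 0.987800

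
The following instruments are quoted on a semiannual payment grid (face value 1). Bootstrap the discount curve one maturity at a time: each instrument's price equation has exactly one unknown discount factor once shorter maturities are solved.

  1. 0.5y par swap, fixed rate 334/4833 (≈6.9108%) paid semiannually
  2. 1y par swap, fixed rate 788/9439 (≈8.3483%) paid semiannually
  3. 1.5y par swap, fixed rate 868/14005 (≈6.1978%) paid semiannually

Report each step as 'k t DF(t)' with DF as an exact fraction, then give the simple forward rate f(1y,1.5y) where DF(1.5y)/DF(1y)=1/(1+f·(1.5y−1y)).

1 1/2 4833/5000
2 1 2303/2500
3 3/2 2283/2500
f(1y,1.5y) = ((2303/2500)/(2283/2500) − 1)/(1/2) = 40/2283 ≈ 1.7521%

step 1 [0.5y] swap r/2=167/4833: DF=(1 − 167/4833·(0))/(1+167/4833) = 4833/5000 ≈ 0.966600
step 2 [1y] swap r/2=394/9439: DF=(1 − 394/9439·(0.966600))/(1+394/9439) = 2303/2500 ≈ 0.921200
step 3 [1.5y] swap r/2=434/14005: DF=(1 − 434/14005·(0.966600+0.921200))/(1+434/14005) = 2283/2500 ≈ 0.913200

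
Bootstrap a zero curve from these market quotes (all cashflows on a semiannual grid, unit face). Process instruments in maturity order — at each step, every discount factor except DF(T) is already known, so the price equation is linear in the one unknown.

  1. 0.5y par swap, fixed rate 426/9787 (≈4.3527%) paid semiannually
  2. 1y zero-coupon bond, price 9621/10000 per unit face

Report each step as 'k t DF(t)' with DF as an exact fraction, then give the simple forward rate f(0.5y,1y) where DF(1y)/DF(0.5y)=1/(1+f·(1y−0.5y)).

1 1/2 9787/10000
2 1 9621/10000
f(0.5y,1y) = ((9787/10000)/(9621/10000) − 1)/(1/2) = 332/9621 ≈ 3.4508%

step 1 [0.5y] swap r/2=213/9787: DF=(1 − 213/9787·(0))/(1+213/9787) = 9787/10000 ≈ 0.978700
step 2 [1y] zero: DF = P = 9621/10000 ≈ 0.962100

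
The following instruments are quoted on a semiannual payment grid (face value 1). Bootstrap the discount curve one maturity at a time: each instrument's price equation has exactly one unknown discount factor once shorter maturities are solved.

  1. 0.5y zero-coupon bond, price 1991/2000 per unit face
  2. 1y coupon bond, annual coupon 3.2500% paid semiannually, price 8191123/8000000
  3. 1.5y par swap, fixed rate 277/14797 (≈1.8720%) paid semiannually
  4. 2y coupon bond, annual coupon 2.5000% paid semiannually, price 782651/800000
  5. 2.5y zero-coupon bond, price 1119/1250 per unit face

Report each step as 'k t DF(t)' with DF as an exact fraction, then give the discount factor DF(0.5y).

step 1 [0.5y] zero: DF = P = 1991/2000 ≈ 0.995500
step 2 [1y] bond c/2=13/800: DF=(8191123/8000000 − 13/800·(0.995500))/(1+13/800) = 2479/2500 ≈ 0.991600
step 3 [1.5y] swap r/2=277/29594: DF=(1 − 277/29594·(0.995500+0.991600))/(1+277/29594) = 9723/10000 ≈ 0.972300
step 4 [2y] bond c/2=1/80: DF=(782651/800000 − 1/80·(0.995500+0.991600+0.972300))/(1+1/80) = 9297/10000 ≈ 0.929700
step 5 [2.5y] zero: DF = P = 1119/1250 ≈ 0.895200

1 1/2 1991/2000
2 1 2479/2500
3 3/2 9723/10000
4 2 9297/10000
5 5/2 1119/1250
DF(0.5y) = 1991/2000 ≈ 0.995500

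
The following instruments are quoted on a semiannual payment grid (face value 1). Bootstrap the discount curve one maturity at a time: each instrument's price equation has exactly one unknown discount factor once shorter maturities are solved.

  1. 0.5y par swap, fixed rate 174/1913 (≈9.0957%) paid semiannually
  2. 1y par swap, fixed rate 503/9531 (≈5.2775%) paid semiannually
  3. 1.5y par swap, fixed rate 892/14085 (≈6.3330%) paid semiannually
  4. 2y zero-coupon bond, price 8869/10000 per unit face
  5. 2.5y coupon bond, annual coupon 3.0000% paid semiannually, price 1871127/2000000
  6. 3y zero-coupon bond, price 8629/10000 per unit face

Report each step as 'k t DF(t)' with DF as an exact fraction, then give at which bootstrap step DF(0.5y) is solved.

1 1/2 1913/2000
2 1 9497/10000
3 3/2 2277/2500
4 2 8869/10000
5 5/2 867/1000
6 3 8629/10000
DF(0.5y) is solved at step 1

step 1 [0.5y] swap r/2=87/1913: DF=(1 − 87/1913·(0))/(1+87/1913) = 1913/2000 ≈ 0.956500
step 2 [1y] swap r/2=503/19062: DF=(1 − 503/19062·(0.956500))/(1+503/19062) = 9497/10000 ≈ 0.949700
step 3 [1.5y] swap r/2=446/14085: DF=(1 − 446/14085·(0.956500+0.949700))/(1+446/14085) = 2277/2500 ≈ 0.910800
step 4 [2y] zero: DF = P = 8869/10000 ≈ 0.886900
step 5 [2.5y] bond c/2=3/200: DF=(1871127/2000000 − 3/200·(0.956500+0.949700+0.910800+0.886900))/(1+3/200) = 867/1000 ≈ 0.867000
step 6 [3y] zero: DF = P = 8629/10000 ≈ 0.862900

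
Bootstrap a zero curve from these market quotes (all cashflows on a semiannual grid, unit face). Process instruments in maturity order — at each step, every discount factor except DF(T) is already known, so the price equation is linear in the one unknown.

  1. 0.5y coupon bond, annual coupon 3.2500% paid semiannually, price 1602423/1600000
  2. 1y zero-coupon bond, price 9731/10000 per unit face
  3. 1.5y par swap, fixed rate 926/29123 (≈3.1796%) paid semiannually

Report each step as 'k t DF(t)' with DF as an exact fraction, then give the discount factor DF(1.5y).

step 1 [0.5y] bond c/2=13/800: DF=(1602423/1600000 − 13/800·(0))/(1+13/800) = 1971/2000 ≈ 0.985500
step 2 [1y] zero: DF = P = 9731/10000 ≈ 0.973100
step 3 [1.5y] swap r/2=463/29123: DF=(1 − 463/29123·(0.985500+0.973100))/(1+463/29123) = 9537/10000 ≈ 0.953700

1 1/2 1971/2000
2 1 9731/10000
3 3/2 9537/10000
DF(1.5y) = 9537/10000 ≈ 0.953700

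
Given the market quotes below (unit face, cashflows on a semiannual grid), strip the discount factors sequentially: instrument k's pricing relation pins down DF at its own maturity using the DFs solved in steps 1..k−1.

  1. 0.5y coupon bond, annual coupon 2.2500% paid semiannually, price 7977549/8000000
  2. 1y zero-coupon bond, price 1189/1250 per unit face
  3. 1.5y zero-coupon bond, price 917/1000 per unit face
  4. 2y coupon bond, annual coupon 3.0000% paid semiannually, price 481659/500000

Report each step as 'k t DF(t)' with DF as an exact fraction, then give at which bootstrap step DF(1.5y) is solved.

step 1 [0.5y] bond c/2=9/800: DF=(7977549/8000000 − 9/800·(0))/(1+9/800) = 9861/10000 ≈ 0.986100
step 2 [1y] zero: DF = P = 1189/1250 ≈ 0.951200
step 3 [1.5y] zero: DF = P = 917/1000 ≈ 0.917000
step 4 [2y] bond c/2=3/200: DF=(481659/500000 − 3/200·(0.986100+0.951200+0.917000))/(1+3/200) = 9069/10000 ≈ 0.906900

1 1/2 9861/10000
2 1 1189/1250
3 3/2 917/1000
4 2 9069/10000
DF(1.5y) is solved at step 3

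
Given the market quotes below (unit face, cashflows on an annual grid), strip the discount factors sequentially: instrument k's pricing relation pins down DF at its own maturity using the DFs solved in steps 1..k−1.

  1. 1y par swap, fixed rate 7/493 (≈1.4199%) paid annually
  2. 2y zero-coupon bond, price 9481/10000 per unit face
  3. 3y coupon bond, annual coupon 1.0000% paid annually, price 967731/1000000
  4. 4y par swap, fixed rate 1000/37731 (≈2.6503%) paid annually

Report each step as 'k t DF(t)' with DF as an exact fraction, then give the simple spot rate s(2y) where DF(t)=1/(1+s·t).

step 1 [1y] swap r/1=7/493: DF=(1 − 7/493·(0))/(1+7/493) = 493/500 ≈ 0.986000
step 2 [2y] zero: DF = P = 9481/10000 ≈ 0.948100
step 3 [3y] bond c/1=1/100: DF=(967731/1000000 − 1/100·(0.986000+0.948100))/(1+1/100) = 939/1000 ≈ 0.939000
step 4 [4y] swap r/1=1000/37731: DF=(1 − 1000/37731·(0.986000+0.948100+0.939000))/(1+1000/37731) = 9/10 ≈ 0.900000

1 1 493/500
2 2 9481/10000
3 3 939/1000
4 4 9/10
s(2y) = (1/(9481/10000) − 1)/(2) = 519/18962 ≈ 2.7371%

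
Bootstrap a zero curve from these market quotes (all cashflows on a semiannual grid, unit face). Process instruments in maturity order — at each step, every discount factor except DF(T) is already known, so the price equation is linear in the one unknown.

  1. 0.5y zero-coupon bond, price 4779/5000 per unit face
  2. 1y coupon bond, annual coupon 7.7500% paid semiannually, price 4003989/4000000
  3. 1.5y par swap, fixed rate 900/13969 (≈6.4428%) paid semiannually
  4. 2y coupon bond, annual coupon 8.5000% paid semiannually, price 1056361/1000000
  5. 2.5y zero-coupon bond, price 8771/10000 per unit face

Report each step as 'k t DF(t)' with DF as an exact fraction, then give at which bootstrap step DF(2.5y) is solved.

step 1 [0.5y] zero: DF = P = 4779/5000 ≈ 0.955800
step 2 [1y] bond c/2=31/800: DF=(4003989/4000000 − 31/800·(0.955800))/(1+31/800) = 116/125 ≈ 0.928000
step 3 [1.5y] swap r/2=450/13969: DF=(1 − 450/13969·(0.955800+0.928000))/(1+450/13969) = 91/100 ≈ 0.910000
step 4 [2y] bond c/2=17/400: DF=(1056361/1000000 − 17/400·(0.955800+0.928000+0.910000))/(1+17/400) = 4497/5000 ≈ 0.899400
step 5 [2.5y] zero: DF = P = 8771/10000 ≈ 0.877100

1 1/2 4779/5000
2 1 116/125
3 3/2 91/100
4 2 4497/5000
5 5/2 8771/10000
DF(2.5y) is solved at step 5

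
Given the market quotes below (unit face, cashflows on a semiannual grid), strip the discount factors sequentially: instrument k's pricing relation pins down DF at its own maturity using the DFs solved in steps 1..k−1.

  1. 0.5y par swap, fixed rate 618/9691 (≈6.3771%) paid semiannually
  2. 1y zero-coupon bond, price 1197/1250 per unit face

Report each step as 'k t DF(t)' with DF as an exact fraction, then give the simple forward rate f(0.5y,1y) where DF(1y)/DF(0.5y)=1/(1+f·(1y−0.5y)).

1 1/2 9691/10000
2 1 1197/1250
f(0.5y,1y) = ((9691/10000)/(1197/1250) − 1)/(1/2) = 115/4788 ≈ 2.4018%

step 1 [0.5y] swap r/2=309/9691: DF=(1 − 309/9691·(0))/(1+309/9691) = 9691/10000 ≈ 0.969100
step 2 [1y] zero: DF = P = 1197/1250 ≈ 0.957600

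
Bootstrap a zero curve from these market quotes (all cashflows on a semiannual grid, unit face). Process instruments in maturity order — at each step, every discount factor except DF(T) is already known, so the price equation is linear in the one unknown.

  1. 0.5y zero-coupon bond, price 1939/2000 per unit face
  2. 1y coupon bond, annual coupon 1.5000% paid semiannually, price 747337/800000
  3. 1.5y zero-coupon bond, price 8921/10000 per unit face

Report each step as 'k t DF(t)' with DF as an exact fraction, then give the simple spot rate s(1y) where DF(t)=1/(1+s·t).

step 1 [0.5y] zero: DF = P = 1939/2000 ≈ 0.969500
step 2 [1y] bond c/2=3/400: DF=(747337/800000 − 3/400·(0.969500))/(1+3/400) = 23/25 ≈ 0.920000
step 3 [1.5y] zero: DF = P = 8921/10000 ≈ 0.892100

1 1/2 1939/2000
2 1 23/25
3 3/2 8921/10000
s(1y) = (1/(23/25) − 1)/(1) = 2/23 ≈ 8.6957%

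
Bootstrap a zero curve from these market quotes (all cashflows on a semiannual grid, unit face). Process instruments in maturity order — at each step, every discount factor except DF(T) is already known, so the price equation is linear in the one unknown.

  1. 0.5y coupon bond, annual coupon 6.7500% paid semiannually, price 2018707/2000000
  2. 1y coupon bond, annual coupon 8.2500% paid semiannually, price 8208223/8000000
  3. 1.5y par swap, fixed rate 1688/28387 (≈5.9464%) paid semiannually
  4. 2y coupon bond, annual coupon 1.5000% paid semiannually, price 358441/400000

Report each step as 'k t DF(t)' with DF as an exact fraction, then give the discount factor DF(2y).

1 1/2 2441/2500
2 1 9467/10000
3 3/2 2289/2500
4 2 8683/10000
DF(2y) = 8683/10000 ≈ 0.868300

step 1 [0.5y] bond c/2=27/800: DF=(2018707/2000000 − 27/800·(0))/(1+27/800) = 2441/2500 ≈ 0.976400
step 2 [1y] bond c/2=33/800: DF=(8208223/8000000 − 33/800·(0.976400))/(1+33/800) = 9467/10000 ≈ 0.946700
step 3 [1.5y] swap r/2=844/28387: DF=(1 − 844/28387·(0.976400+0.946700))/(1+844/28387) = 2289/2500 ≈ 0.915600
step 4 [2y] bond c/2=3/400: DF=(358441/400000 − 3/400·(0.976400+0.946700+0.915600))/(1+3/400) = 8683/10000 ≈ 0.868300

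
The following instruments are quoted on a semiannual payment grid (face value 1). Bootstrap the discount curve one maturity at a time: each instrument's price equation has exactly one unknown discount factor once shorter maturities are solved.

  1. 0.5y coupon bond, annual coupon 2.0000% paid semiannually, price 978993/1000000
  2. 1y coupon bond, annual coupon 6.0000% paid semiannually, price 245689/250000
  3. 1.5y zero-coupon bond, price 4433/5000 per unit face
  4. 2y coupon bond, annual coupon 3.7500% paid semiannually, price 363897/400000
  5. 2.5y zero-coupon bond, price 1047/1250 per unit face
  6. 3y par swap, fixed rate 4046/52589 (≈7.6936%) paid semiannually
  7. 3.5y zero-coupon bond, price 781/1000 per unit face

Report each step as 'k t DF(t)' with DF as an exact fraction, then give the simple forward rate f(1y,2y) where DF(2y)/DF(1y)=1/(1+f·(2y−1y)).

step 1 [0.5y] bond c/2=1/100: DF=(978993/1000000 − 1/100·(0))/(1+1/100) = 9693/10000 ≈ 0.969300
step 2 [1y] bond c/2=3/100: DF=(245689/250000 − 3/100·(0.969300))/(1+3/100) = 9259/10000 ≈ 0.925900
step 3 [1.5y] zero: DF = P = 4433/5000 ≈ 0.886600
step 4 [2y] bond c/2=3/160: DF=(363897/400000 − 3/160·(0.969300+0.925900+0.886600))/(1+3/160) = 4209/5000 ≈ 0.841800
step 5 [2.5y] zero: DF = P = 1047/1250 ≈ 0.837600
step 6 [3y] swap r/2=2023/52589: DF=(1 − 2023/52589·(0.969300+0.925900+0.886600+0.841800+0.837600))/(1+2023/52589) = 7977/10000 ≈ 0.797700
step 7 [3.5y] zero: DF = P = 781/1000 ≈ 0.781000

1 1/2 9693/10000
2 1 9259/10000
3 3/2 4433/5000
4 2 4209/5000
5 5/2 1047/1250
6 3 7977/10000
7 7/2 781/1000
f(1y,2y) = ((9259/10000)/(4209/5000) − 1)/(1) = 841/8418 ≈ 9.9905%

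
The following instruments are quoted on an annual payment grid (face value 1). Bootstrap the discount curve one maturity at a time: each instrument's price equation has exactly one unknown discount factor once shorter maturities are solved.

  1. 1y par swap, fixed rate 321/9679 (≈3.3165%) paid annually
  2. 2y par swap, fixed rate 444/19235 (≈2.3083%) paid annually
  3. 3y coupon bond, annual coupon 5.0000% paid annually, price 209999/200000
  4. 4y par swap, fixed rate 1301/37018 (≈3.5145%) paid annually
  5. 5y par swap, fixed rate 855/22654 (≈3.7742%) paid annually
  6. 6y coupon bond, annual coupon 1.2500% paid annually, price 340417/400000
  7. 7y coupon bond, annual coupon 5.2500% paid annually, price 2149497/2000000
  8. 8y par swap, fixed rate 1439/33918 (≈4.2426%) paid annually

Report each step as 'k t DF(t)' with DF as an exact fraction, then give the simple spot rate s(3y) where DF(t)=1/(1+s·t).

step 1 [1y] swap r/1=321/9679: DF=(1 − 321/9679·(0))/(1+321/9679) = 9679/10000 ≈ 0.967900
step 2 [2y] swap r/1=444/19235: DF=(1 − 444/19235·(0.967900))/(1+444/19235) = 2389/2500 ≈ 0.955600
step 3 [3y] bond c/1=1/20: DF=(209999/200000 − 1/20·(0.967900+0.955600))/(1+1/20) = 2271/2500 ≈ 0.908400
step 4 [4y] swap r/1=1301/37018: DF=(1 − 1301/37018·(0.967900+0.955600+0.908400))/(1+1301/37018) = 8699/10000 ≈ 0.869900
step 5 [5y] swap r/1=855/22654: DF=(1 − 855/22654·(0.967900+0.955600+0.908400+0.869900))/(1+855/22654) = 829/1000 ≈ 0.829000
step 6 [6y] bond c/1=1/80: DF=(340417/400000 − 1/80·(0.967900+0.955600+0.908400+0.869900+0.829000))/(1+1/80) = 3923/5000 ≈ 0.784600
step 7 [7y] bond c/1=21/400: DF=(2149497/2000000 − 21/400·(0.967900+0.955600+0.908400+0.869900+0.829000+0.784600))/(1+21/400) = 189/250 ≈ 0.756000
step 8 [8y] swap r/1=1439/33918: DF=(1 − 1439/33918·(0.967900+0.955600+0.908400+0.869900+0.829000+0.784600+0.756000))/(1+1439/33918) = 3561/5000 ≈ 0.712200

1 1 9679/10000
2 2 2389/2500
3 3 2271/2500
4 4 8699/10000
5 5 829/1000
6 6 3923/5000
7 7 189/250
8 8 3561/5000
s(3y) = (1/(2271/2500) − 1)/(3) = 229/6813 ≈ 3.3612%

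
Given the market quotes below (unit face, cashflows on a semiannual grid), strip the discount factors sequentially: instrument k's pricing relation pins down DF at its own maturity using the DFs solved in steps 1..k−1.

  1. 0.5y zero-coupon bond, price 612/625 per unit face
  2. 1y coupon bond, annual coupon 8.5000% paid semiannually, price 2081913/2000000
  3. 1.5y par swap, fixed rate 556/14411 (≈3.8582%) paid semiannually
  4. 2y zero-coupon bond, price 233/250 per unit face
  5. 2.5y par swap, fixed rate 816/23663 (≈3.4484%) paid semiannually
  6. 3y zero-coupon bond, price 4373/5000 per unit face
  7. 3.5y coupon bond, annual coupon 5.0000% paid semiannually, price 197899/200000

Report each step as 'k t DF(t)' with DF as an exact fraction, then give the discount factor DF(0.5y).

step 1 [0.5y] zero: DF = P = 612/625 ≈ 0.979200
step 2 [1y] bond c/2=17/400: DF=(2081913/2000000 − 17/400·(0.979200))/(1+17/400) = 4793/5000 ≈ 0.958600
step 3 [1.5y] swap r/2=278/14411: DF=(1 − 278/14411·(0.979200+0.958600))/(1+278/14411) = 2361/2500 ≈ 0.944400
step 4 [2y] zero: DF = P = 233/250 ≈ 0.932000
step 5 [2.5y] swap r/2=408/23663: DF=(1 − 408/23663·(0.979200+0.958600+0.944400+0.932000))/(1+408/23663) = 574/625 ≈ 0.918400
step 6 [3y] zero: DF = P = 4373/5000 ≈ 0.874600
step 7 [3.5y] bond c/2=1/40: DF=(197899/200000 − 1/40·(0.979200+0.958600+0.944400+0.932000+0.918400+0.874600))/(1+1/40) = 4143/5000 ≈ 0.828600

1 1/2 612/625
2 1 4793/5000
3 3/2 2361/2500
4 2 233/250
5 5/2 574/625
6 3 4373/5000
7 7/2 4143/5000
DF(0.5y) = 612/625 ≈ 0.979200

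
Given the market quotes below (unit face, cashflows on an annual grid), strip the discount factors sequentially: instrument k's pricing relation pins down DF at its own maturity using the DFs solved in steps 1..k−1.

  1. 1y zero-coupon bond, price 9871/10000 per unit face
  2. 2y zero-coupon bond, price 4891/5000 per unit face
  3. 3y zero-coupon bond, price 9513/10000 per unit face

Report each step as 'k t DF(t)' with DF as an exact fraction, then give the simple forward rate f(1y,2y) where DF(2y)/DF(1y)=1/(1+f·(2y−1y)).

step 1 [1y] zero: DF = P = 9871/10000 ≈ 0.987100
step 2 [2y] zero: DF = P = 4891/5000 ≈ 0.978200
step 3 [3y] zero: DF = P = 9513/10000 ≈ 0.951300

1 1 9871/10000
2 2 4891/5000
3 3 9513/10000
f(1y,2y) = ((9871/10000)/(4891/5000) − 1)/(1) = 89/9782 ≈ 0.9098%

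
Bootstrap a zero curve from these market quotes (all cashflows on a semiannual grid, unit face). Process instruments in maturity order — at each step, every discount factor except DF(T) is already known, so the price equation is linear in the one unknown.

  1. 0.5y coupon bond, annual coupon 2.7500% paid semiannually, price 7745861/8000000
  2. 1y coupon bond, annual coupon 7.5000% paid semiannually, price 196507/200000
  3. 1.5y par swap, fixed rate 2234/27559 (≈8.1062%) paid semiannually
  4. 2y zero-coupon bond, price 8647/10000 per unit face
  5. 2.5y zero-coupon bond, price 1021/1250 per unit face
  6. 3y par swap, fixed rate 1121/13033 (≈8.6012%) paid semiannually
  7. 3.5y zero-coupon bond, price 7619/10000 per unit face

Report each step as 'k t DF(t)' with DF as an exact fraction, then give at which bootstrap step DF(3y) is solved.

1 1/2 9551/10000
2 1 73/80
3 3/2 8883/10000
4 2 8647/10000
5 5/2 1021/1250
6 3 3879/5000
7 7/2 7619/10000
DF(3y) is solved at step 6

step 1 [0.5y] bond c/2=11/800: DF=(7745861/8000000 − 11/800·(0))/(1+11/800) = 9551/10000 ≈ 0.955100
step 2 [1y] bond c/2=3/80: DF=(196507/200000 − 3/80·(0.955100))/(1+3/80) = 73/80 ≈ 0.912500
step 3 [1.5y] swap r/2=1117/27559: DF=(1 − 1117/27559·(0.955100+0.912500))/(1+1117/27559) = 8883/10000 ≈ 0.888300
step 4 [2y] zero: DF = P = 8647/10000 ≈ 0.864700
step 5 [2.5y] zero: DF = P = 1021/1250 ≈ 0.816800
step 6 [3y] swap r/2=1121/26066: DF=(1 − 1121/26066·(0.955100+0.912500+0.888300+0.864700+0.816800))/(1+1121/26066) = 3879/5000 ≈ 0.775800
step 7 [3.5y] zero: DF = P = 7619/10000 ≈ 0.761900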